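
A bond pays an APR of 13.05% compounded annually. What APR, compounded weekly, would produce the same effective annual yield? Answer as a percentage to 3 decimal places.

Compounded annually, EAR = nominal = 0.130500.
Solve (1 + r/52)^52 = 1.130500: r/52 = 1.130500^(1/52) − 1 = 0.002362, so r = 0.122805 = 12.280%.

12.280%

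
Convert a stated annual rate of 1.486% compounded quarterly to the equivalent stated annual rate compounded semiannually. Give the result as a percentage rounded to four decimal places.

1.4888%

EAR = (1 + 0.01486/4)^4 − 1 = 0.014943.
Solve (1 + r/2)^2 = 1.014943: r/2 = 1.014943^(1/2) − 1 = 0.007444, so r = 0.014888 = 1.4888%.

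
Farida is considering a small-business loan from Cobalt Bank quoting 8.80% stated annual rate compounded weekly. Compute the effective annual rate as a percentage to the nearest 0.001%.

9.191%

EAR = (1 + 0.0880/52)^52 − 1.
= (1 + 0.001692)^52 − 1 = 1.091907 − 1 = 9.191%.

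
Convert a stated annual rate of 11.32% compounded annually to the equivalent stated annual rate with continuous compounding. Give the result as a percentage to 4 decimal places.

10.7239%

Compounded annually, EAR = nominal = 0.113200.
Equivalent continuous rate: r = ln(1 + 0.113200) = 0.107239 = 10.7239%.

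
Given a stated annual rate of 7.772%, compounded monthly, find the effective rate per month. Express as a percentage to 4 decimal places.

With a nominal annual rate compounded monthly, the periodic rate is the nominal rate divided by 12.
i = 0.07772 / 12 = 0.0064767 = 0.6477%.

0.6477%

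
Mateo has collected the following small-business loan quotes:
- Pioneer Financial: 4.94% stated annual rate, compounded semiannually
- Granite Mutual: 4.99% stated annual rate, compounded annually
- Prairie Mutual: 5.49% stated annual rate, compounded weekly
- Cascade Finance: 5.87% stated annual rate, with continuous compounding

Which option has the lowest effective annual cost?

Granite Mutual

Pioneer Financial: (1 + 0.0494/2)^2 − 1 = 5.001%
Granite Mutual: compounded annually, EAR = 4.990%
Prairie Mutual: (1 + 0.0549/52)^52 − 1 = 5.640%
Cascade Finance: e^0.0587 − 1 = 6.046%
The lowest effective annual rate is Granite Mutual at 4.990%.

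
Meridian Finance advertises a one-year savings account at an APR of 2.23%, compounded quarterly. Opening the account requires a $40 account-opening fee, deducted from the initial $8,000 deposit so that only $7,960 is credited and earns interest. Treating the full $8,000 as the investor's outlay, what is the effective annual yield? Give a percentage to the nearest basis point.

1.74%

Value after one year: 7,960 × (1 + 0.0223/4)^4 = 7,960 × 1.022487 = $8,139.00.
Effective yield on the $8,000 outlay: 8,139.00 / 8,000 − 1 = 0.017375 = 1.74%.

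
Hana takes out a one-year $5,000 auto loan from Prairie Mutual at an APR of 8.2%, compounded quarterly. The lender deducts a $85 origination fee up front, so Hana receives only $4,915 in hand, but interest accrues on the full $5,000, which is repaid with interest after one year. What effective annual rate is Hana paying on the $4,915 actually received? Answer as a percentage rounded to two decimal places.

10.33%

Amount owed after one year: 5,000 × (1 + 0.082/4)^4 = 5,000 × 1.084556 = $5,422.78.
Effective rate on net proceeds: 5,422.78 / 4,915 − 1 = 0.103312 = 10.33%.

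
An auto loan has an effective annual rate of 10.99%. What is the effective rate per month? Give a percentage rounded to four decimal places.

The per-month rate i satisfies (1 + i)^12 = 1 + 0.1099.
i = 1.1099^(1/12) − 1 = 0.0087270 = 0.8727%.

0.8727%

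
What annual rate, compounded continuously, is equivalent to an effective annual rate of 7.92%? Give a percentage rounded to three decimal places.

Continuous: nominal r satisfies e^r − 1 = 0.0792.
r = ln(1 + 0.0792) = ln(1.0792) = 0.076220 = 7.622%.

7.622%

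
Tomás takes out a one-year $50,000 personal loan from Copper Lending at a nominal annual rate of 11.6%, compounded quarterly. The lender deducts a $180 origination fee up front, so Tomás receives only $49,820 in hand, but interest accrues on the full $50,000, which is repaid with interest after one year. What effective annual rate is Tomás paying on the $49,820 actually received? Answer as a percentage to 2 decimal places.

Amount owed after one year: 50,000 × (1 + 0.116/4)^4 = 50,000 × 1.121144 = $56,057.21.
Effective rate on net proceeds: 56,057.21 / 49,820 − 1 = 0.125195 = 12.52%.

12.52%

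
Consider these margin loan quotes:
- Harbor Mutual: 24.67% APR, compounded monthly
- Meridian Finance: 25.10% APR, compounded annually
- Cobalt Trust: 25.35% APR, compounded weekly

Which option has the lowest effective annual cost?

Meridian Finance

Harbor Mutual: (1 + 0.2467/12)^12 − 1 = 27.660%
Meridian Finance: compounded annually, EAR = 25.100%
Cobalt Trust: (1 + 0.2535/52)^52 − 1 = 28.773%
The lowest effective annual rate is Meridian Finance at 25.100%.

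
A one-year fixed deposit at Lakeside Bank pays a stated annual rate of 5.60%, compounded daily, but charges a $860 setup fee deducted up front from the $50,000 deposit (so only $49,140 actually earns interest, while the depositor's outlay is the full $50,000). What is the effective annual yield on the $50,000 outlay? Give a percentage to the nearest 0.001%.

Value after one year: 49,140 × (1 + 0.0560/365)^365 = 49,140 × 1.057593 = $51,970.13.
Effective yield on the $50,000 outlay: 51,970.13 / 50,000 − 1 = 0.039403 = 3.940%.

3.940%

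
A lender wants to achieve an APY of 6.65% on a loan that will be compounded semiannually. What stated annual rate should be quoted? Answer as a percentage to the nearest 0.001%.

(1 + r/2)^2 − 1 = 0.0665, so 1 + r/2 = 1.0665^(1/2).
r/2 = 0.032715, so r = 0.065430 = 6.543%.

6.543%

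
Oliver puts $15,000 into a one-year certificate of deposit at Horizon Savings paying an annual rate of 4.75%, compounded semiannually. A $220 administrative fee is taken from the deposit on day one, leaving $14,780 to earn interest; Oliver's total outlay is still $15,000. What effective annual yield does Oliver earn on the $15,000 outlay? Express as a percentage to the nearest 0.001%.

3.269%

Value after one year: 14,780 × (1 + 0.0475/2)^2 = 14,780 × 1.048064 = $15,490.39.
Effective yield on the $15,000 outlay: 15,490.39 / 15,000 − 1 = 0.032692 = 3.269%.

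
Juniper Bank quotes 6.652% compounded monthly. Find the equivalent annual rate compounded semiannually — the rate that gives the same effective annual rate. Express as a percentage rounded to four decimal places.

6.7449%

EAR = (1 + 0.06652/12)^12 − 1 = 0.068586.
Solve (1 + r/2)^2 = 1.068586: r/2 = 1.068586^(1/2) − 1 = 0.033724, so r = 0.067449 = 6.7449%.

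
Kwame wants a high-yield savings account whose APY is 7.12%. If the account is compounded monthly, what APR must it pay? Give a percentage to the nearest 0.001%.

(1 + r/12)^12 − 1 = 0.0712, so 1 + r/12 = 1.0712^(1/12).
r/12 = 0.005748, so r = 0.068977 = 6.898%.

6.898%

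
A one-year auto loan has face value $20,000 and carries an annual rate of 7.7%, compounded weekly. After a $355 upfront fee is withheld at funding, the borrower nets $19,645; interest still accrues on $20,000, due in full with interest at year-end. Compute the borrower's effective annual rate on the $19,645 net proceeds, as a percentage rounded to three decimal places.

Amount owed after one year: 20,000 × (1 + 0.077/52)^52 = 20,000 × 1.079981 = $21,599.61.
Effective rate on net proceeds: 21,599.61 / 19,645 − 1 = 0.099497 = 9.950%.

9.950%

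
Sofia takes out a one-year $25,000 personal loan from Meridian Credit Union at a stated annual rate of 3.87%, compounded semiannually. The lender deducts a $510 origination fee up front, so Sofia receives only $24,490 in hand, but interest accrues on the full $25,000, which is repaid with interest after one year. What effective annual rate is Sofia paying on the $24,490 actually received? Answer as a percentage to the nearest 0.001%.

6.071%

Amount owed after one year: 25,000 × (1 + 0.0387/2)^2 = 25,000 × 1.039074 = $25,976.86.
Effective rate on net proceeds: 25,976.86 / 24,490 − 1 = 0.060713 = 6.071%.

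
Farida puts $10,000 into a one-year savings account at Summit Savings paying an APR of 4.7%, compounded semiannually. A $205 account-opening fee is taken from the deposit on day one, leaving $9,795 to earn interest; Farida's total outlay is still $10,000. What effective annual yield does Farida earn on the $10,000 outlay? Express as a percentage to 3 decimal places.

2.608%

Value after one year: 9,795 × (1 + 0.047/2)^2 = 9,795 × 1.047552 = $10,260.77.
Effective yield on the $10,000 outlay: 10,260.77 / 10,000 − 1 = 0.026077 = 2.608%.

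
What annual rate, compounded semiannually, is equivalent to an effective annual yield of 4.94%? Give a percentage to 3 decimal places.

(1 + r/2)^2 − 1 = 0.0494, so 1 + r/2 = 1.0494^(1/2).
r/2 = 0.024402, so r = 0.048805 = 4.880%.

4.880%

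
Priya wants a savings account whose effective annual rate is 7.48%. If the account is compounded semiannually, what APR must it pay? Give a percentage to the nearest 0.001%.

(1 + r/2)^2 − 1 = 0.0748, so 1 + r/2 = 1.0748^(1/2).
r/2 = 0.036726, so r = 0.073451 = 7.345%.

7.345%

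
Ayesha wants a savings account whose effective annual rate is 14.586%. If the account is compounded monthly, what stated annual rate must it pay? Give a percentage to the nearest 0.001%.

13.693%

(1 + r/12)^12 − 1 = 0.14586, so 1 + r/12 = 1.14586^(1/12).
r/12 = 0.011411, so r = 0.136931 = 13.693%.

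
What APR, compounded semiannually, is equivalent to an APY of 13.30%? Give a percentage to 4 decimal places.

(1 + r/2)^2 − 1 = 0.1330, so 1 + r/2 = 1.1330^(1/2).
r/2 = 0.064425, so r = 0.128849 = 12.8849%.

12.8849%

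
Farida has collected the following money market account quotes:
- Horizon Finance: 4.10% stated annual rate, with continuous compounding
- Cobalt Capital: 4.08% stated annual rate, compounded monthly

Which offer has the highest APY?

Horizon Finance: e^0.0410 − 1 = 4.185%
Cobalt Capital: (1 + 0.0408/12)^12 − 1 = 4.157%
The highest effective annual rate is Horizon Finance at 4.185%.

Horizon Finance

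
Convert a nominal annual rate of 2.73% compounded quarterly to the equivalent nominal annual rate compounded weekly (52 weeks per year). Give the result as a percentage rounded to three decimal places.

EAR = (1 + 0.0273/4)^4 − 1 = 0.027581.
Solve (1 + r/52)^52 = 1.027581: r/52 = 1.027581^(1/52) − 1 = 0.000523, so r = 0.027214 = 2.721%.

2.721%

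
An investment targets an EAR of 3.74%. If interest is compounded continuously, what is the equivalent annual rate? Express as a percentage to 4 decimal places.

Continuous: nominal r satisfies e^r − 1 = 0.0374.
r = ln(1 + 0.0374) = ln(1.0374) = 0.036718 = 3.6718%.

3.6718%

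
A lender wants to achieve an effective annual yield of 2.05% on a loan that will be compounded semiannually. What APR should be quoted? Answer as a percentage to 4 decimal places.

2.0396%

(1 + r/2)^2 − 1 = 0.0205, so 1 + r/2 = 1.0205^(1/2).
r/2 = 0.010198, so r = 0.020396 = 2.0396%.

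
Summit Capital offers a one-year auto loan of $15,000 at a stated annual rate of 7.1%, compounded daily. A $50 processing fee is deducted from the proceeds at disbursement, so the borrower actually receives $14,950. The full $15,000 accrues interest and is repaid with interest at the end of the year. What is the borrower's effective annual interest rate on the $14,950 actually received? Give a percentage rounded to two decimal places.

7.72%

Amount owed after one year: 15,000 × (1 + 0.071/365)^365 = 15,000 × 1.073574 = $16,103.61.
Effective rate on net proceeds: 16,103.61 / 14,950 − 1 = 0.077164 = 7.72%.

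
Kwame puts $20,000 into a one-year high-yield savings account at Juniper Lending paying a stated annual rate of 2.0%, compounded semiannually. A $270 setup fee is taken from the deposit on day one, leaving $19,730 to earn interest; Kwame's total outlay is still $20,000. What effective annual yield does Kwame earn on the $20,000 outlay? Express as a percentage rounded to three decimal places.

0.633%

Value after one year: 19,730 × (1 + 0.020/2)^2 = 19,730 × 1.020100 = $20,126.57.
Effective yield on the $20,000 outlay: 20,126.57 / 20,000 − 1 = 0.006329 = 0.633%.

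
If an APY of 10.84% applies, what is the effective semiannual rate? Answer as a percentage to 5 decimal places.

5.28058%

The per-half-year rate i satisfies (1 + i)^2 = 1 + 0.1084.
i = 1.1084^(1/2) − 1 = 0.0528058 = 5.28058%.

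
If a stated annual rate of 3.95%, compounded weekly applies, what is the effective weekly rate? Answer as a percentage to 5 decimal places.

0.07596%

With a nominal annual rate compounded weekly, the periodic rate is the nominal rate divided by 52.
i = 0.0395 / 52 = 0.0007596 = 0.07596%.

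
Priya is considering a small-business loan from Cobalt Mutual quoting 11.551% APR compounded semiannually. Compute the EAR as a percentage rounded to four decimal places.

11.8846%

EAR = (1 + 0.11551/2)^2 − 1.
= 1.118846 − 1 = 11.8846%.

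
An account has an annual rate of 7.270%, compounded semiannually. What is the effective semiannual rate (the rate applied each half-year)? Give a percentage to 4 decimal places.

3.6350%

With a nominal annual rate compounded semiannually, the periodic rate is the nominal rate divided by 2.
i = 0.07270 / 2 = 0.0363500 = 3.6350%.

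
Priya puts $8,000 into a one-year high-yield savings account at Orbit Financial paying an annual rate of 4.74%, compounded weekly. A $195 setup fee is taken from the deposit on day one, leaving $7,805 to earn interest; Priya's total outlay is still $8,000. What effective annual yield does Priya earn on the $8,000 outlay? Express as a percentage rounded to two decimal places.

Value after one year: 7,805 × (1 + 0.0474/52)^52 = 7,805 × 1.048519 = $8,183.69.
Effective yield on the $8,000 outlay: 8,183.69 / 8,000 − 1 = 0.022961 = 2.30%.

2.30%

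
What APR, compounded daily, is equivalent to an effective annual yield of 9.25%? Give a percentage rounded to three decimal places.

8.848%

(1 + r/365)^365 − 1 = 0.0925, so 1 + r/365 = 1.0925^(1/365).
r/365 = 0.000242, so r = 0.088479 = 8.848%.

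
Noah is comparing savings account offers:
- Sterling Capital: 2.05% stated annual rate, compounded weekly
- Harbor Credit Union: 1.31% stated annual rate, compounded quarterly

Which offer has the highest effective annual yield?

Sterling Capital: (1 + 0.0205/52)^52 − 1 = 2.071%
Harbor Credit Union: (1 + 0.0131/4)^4 − 1 = 1.316%
The highest effective annual rate is Sterling Capital at 2.071%.

Sterling Capital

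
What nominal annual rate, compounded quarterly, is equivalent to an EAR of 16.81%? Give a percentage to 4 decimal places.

15.8436%

(1 + r/4)^4 − 1 = 0.1681, so 1 + r/4 = 1.1681^(1/4).
r/4 = 0.039609, so r = 0.158436 = 15.8436%.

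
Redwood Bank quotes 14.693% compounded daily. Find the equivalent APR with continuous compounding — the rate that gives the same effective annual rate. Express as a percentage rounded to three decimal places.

EAR = (1 + 0.14693/365)^365 − 1 = 0.158239.
Equivalent continuous rate: r = ln(1 + 0.158239) = 0.146900 = 14.690%.

14.690%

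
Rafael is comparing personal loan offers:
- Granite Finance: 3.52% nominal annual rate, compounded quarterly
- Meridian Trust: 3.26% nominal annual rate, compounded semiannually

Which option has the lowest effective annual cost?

Meridian Trust

Granite Finance: (1 + 0.0352/4)^4 − 1 = 3.567%
Meridian Trust: (1 + 0.0326/2)^2 − 1 = 3.287%
The lowest effective annual rate is Meridian Trust at 3.287%.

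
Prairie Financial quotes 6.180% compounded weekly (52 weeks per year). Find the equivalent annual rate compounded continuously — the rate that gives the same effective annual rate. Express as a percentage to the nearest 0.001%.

6.176%

EAR = (1 + 0.06180/52)^52 − 1 = 0.063711.
Equivalent continuous rate: r = ln(1 + 0.063711) = 0.061763 = 6.176%.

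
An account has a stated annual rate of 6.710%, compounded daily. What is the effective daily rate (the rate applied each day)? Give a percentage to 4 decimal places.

0.0184%

With a nominal annual rate compounded daily, the periodic rate is the nominal rate divided by 365.
i = 0.06710 / 365 = 0.0001838 = 0.0184%.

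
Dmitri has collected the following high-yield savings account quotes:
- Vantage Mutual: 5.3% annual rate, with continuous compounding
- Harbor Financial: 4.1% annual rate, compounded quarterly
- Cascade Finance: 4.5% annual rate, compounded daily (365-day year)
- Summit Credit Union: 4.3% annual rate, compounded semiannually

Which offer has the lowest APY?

Vantage Mutual: e^0.053 − 1 = 5.443%
Harbor Financial: (1 + 0.041/4)^4 − 1 = 4.163%
Cascade Finance: (1 + 0.045/365)^365 − 1 = 4.602%
Summit Credit Union: (1 + 0.043/2)^2 − 1 = 4.346%
The lowest effective annual rate is Harbor Financial at 4.163%.

Harbor Financial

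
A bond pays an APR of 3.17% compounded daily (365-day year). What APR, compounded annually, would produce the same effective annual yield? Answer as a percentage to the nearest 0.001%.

EAR = (1 + 0.0317/365)^365 − 1 = 0.032206.
Compounded annually, the equivalent nominal rate is the EAR itself: 3.221%.

3.221%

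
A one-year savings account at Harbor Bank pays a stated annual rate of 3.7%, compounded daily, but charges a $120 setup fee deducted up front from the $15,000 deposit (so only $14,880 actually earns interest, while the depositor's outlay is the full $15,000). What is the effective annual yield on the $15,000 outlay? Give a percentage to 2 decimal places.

Value after one year: 14,880 × (1 + 0.037/365)^365 = 14,880 × 1.037691 = $15,440.84.
Effective yield on the $15,000 outlay: 15,440.84 / 15,000 − 1 = 0.029390 = 2.94%.

2.94%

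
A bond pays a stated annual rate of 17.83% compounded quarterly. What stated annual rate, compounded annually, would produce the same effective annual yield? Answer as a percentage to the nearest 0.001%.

EAR = (1 + 0.1783/4)^4 − 1 = 0.190580.
Compounded annually, the equivalent nominal rate is the EAR itself: 19.058%.

19.058%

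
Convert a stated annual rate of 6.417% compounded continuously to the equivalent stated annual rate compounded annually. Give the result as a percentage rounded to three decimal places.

6.627%

EAR under continuous compounding: e^0.06417 − 1 = 0.066274.
Compounded annually, the equivalent nominal rate is the EAR itself: 6.627%.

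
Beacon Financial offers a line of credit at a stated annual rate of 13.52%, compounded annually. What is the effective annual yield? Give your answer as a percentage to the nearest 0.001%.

13.520%

Annual compounding means the effective rate equals the nominal rate: 13.520%.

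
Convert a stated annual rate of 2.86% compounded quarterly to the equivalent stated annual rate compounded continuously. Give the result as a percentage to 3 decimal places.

EAR = (1 + 0.0286/4)^4 − 1 = 0.028908.
Equivalent continuous rate: r = ln(1 + 0.028908) = 0.028498 = 2.850%.

2.850%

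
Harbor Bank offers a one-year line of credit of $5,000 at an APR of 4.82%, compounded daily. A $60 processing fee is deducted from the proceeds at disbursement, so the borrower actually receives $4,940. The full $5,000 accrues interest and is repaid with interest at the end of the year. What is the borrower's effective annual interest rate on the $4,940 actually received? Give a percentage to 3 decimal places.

Amount owed after one year: 5,000 × (1 + 0.0482/365)^365 = 5,000 × 1.049377 = $5,246.89.
Effective rate on net proceeds: 5,246.89 / 4,940 − 1 = 0.062123 = 6.212%.

6.212%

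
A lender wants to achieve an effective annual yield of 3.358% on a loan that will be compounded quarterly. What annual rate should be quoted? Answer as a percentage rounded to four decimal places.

(1 + r/4)^4 − 1 = 0.03358, so 1 + r/4 = 1.03358^(1/4).
r/4 = 0.008291, so r = 0.033165 = 3.3165%.

3.3165%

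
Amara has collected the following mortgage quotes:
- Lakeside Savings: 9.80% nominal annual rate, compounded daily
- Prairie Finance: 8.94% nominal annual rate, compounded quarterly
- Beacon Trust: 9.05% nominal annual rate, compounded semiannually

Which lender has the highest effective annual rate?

Lakeside Savings

Lakeside Savings: (1 + 0.0980/365)^365 − 1 = 10.295%
Prairie Finance: (1 + 0.0894/4)^4 − 1 = 9.244%
Beacon Trust: (1 + 0.0905/2)^2 − 1 = 9.255%
The highest effective annual rate is Lakeside Savings at 10.295%.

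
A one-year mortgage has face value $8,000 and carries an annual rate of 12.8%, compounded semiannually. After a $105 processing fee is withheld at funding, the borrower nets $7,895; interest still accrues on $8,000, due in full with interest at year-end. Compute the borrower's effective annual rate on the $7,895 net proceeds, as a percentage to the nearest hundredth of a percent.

14.72%

Amount owed after one year: 8,000 × (1 + 0.128/2)^2 = 8,000 × 1.132096 = $9,056.77.
Effective rate on net proceeds: 9,056.77 / 7,895 − 1 = 0.147152 = 14.72%.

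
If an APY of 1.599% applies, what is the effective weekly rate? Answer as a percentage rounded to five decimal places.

The per-week rate i satisfies (1 + i)^52 = 1 + 0.01599.
i = 1.01599^(1/52) − 1 = 0.0003051 = 0.03051%.

0.03051%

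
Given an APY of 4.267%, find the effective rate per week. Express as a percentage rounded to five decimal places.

The per-week rate i satisfies (1 + i)^52 = 1 + 0.04267.
i = 1.04267^(1/52) − 1 = 0.0008039 = 0.08039%.

0.08039%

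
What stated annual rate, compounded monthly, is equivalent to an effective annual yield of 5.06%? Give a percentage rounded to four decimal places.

4.9463%

(1 + r/12)^12 − 1 = 0.0506, so 1 + r/12 = 1.0506^(1/12).
r/12 = 0.004122, so r = 0.049463 = 4.9463%.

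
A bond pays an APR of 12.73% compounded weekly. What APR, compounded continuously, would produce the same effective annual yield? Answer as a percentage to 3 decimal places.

12.714%

EAR = (1 + 0.1273/52)^52 − 1 = 0.135581.
Equivalent continuous rate: r = ln(1 + 0.135581) = 0.127144 = 12.714%.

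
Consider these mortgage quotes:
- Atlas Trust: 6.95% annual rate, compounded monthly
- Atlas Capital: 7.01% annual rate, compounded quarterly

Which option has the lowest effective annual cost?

Atlas Trust

Atlas Trust: (1 + 0.0695/12)^12 − 1 = 7.176%
Atlas Capital: (1 + 0.0701/4)^4 − 1 = 7.196%
The lowest effective annual rate is Atlas Trust at 7.176%.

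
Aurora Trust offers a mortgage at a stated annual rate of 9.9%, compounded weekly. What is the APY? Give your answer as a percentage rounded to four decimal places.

10.3962%

EAR = (1 + 0.099/52)^52 − 1.
= 1.103962 − 1 = 10.3962%.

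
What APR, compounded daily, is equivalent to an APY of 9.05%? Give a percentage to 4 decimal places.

(1 + r/365)^365 − 1 = 0.0905, so 1 + r/365 = 1.0905^(1/365).
r/365 = 0.000237, so r = 0.086647 = 8.6647%.

8.6647%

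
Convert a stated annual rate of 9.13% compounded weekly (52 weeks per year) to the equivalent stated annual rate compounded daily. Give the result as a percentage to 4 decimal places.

9.1231%

EAR = (1 + 0.0913/52)^52 − 1 = 0.095510.
Solve (1 + r/365)^365 = 1.095510: r/365 = 1.095510^(1/365) − 1 = 0.000250, so r = 0.091231 = 9.1231%.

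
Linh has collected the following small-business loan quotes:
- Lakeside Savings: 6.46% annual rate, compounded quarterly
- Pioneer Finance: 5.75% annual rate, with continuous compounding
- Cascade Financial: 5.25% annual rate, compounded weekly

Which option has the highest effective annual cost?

Lakeside Savings

Lakeside Savings: (1 + 0.0646/4)^4 − 1 = 6.618%
Pioneer Finance: e^0.0575 − 1 = 5.919%
Cascade Financial: (1 + 0.0525/52)^52 − 1 = 5.387%
The highest effective annual rate is Lakeside Savings at 6.618%.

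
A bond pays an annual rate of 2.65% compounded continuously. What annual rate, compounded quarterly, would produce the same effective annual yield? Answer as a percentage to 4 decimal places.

EAR under continuous compounding: e^0.0265 − 1 = 0.026854.
Solve (1 + r/4)^4 = 1.026854: r/4 = 1.026854^(1/4) − 1 = 0.006647, so r = 0.026588 = 2.6588%.

2.6588%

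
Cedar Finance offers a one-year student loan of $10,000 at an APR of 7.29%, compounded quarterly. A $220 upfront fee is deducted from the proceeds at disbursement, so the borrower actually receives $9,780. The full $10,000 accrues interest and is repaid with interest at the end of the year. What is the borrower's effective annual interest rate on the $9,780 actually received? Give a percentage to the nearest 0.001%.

Amount owed after one year: 10,000 × (1 + 0.0729/4)^4 = 10,000 × 1.074917 = $10,749.17.
Effective rate on net proceeds: 10,749.17 / 9,780 − 1 = 0.099097 = 9.910%.

9.910%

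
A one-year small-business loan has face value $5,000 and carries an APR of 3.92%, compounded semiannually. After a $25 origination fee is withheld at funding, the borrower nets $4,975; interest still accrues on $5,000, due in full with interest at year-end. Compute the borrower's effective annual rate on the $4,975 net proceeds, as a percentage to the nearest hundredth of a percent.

4.48%

Amount owed after one year: 5,000 × (1 + 0.0392/2)^2 = 5,000 × 1.039584 = $5,197.92.
Effective rate on net proceeds: 5,197.92 / 4,975 − 1 = 0.044808 = 4.48%.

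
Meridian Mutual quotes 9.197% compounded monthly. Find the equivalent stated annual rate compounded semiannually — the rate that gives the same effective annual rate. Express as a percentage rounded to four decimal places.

EAR = (1 + 0.09197/12)^12 − 1 = 0.095948.
Solve (1 + r/2)^2 = 1.095948: r/2 = 1.095948^(1/2) − 1 = 0.046875, so r = 0.093750 = 9.3750%.

9.3750%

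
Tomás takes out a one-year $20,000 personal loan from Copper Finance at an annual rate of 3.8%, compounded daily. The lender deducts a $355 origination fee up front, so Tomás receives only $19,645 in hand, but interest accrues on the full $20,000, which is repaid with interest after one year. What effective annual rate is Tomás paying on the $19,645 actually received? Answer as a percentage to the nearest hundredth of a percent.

5.75%

Amount owed after one year: 20,000 × (1 + 0.038/365)^365 = 20,000 × 1.038729 = $20,774.58.
Effective rate on net proceeds: 20,774.58 / 19,645 − 1 = 0.057500 = 5.75%.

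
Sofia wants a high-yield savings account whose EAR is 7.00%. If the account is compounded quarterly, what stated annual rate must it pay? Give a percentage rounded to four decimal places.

(1 + r/4)^4 − 1 = 0.0700, so 1 + r/4 = 1.0700^(1/4).
r/4 = 0.017059, so r = 0.068234 = 6.8234%.

6.8234%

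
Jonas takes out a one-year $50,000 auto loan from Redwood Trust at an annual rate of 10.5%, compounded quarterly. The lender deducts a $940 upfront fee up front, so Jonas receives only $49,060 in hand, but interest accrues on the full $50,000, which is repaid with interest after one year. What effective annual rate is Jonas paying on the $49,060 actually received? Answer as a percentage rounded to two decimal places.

Amount owed after one year: 50,000 × (1 + 0.105/4)^4 = 50,000 × 1.109207 = $55,460.36.
Effective rate on net proceeds: 55,460.36 / 49,060 − 1 = 0.130460 = 13.05%.

13.05%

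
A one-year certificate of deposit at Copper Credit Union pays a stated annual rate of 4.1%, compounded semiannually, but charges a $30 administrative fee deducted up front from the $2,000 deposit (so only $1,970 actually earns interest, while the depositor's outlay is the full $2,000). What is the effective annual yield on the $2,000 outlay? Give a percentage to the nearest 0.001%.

Value after one year: 1,970 × (1 + 0.041/2)^2 = 1,970 × 1.041420 = $2,051.60.
Effective yield on the $2,000 outlay: 2,051.60 / 2,000 − 1 = 0.025799 = 2.580%.

2.580%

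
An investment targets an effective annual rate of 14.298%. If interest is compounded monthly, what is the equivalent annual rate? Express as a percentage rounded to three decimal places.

13.439%

(1 + r/12)^12 − 1 = 0.14298, so 1 + r/12 = 1.14298^(1/12).
r/12 = 0.011199, so r = 0.134386 = 13.439%.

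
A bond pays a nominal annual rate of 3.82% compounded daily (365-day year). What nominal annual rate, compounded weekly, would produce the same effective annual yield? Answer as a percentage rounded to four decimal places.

3.8212%

EAR = (1 + 0.0382/365)^365 − 1 = 0.038937.
Solve (1 + r/52)^52 = 1.038937: r/52 = 1.038937^(1/52) − 1 = 0.000735, so r = 0.038212 = 3.8212%.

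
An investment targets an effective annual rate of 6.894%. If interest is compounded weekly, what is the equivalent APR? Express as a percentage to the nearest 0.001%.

6.671%

(1 + r/52)^52 − 1 = 0.06894, so 1 + r/52 = 1.06894^(1/52).
r/52 = 0.001283, so r = 0.066710 = 6.671%.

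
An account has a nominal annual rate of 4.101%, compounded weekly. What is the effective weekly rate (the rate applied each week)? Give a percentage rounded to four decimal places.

With a nominal annual rate compounded weekly, the periodic rate is the nominal rate divided by 52.
i = 0.04101 / 52 = 0.0007887 = 0.0789%.

0.0789%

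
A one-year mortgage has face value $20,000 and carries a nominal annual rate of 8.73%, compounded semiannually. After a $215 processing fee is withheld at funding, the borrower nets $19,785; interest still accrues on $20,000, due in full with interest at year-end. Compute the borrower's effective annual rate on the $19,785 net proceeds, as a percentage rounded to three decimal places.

Amount owed after one year: 20,000 × (1 + 0.0873/2)^2 = 20,000 × 1.089205 = $21,784.11.
Effective rate on net proceeds: 21,784.11 / 19,785 − 1 = 0.101042 = 10.104%.

10.104%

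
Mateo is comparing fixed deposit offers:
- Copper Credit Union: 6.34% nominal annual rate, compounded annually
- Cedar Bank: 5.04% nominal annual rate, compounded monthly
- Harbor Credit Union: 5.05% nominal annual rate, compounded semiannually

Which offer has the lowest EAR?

Copper Credit Union: compounded annually, EAR = 6.340%
Cedar Bank: (1 + 0.0504/12)^12 − 1 = 5.158%
Harbor Credit Union: (1 + 0.0505/2)^2 − 1 = 5.114%
The lowest effective annual rate is Harbor Credit Union at 5.114%.

Harbor Credit Union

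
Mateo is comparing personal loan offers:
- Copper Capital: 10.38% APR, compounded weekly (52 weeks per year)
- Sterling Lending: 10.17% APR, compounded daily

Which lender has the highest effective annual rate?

Copper Capital

Copper Capital: (1 + 0.1038/52)^52 − 1 = 10.926%
Sterling Lending: (1 + 0.1017/365)^365 − 1 = 10.704%
The highest effective annual rate is Copper Capital at 10.926%.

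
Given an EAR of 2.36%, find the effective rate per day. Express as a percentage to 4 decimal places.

0.0064%

The per-day rate i satisfies (1 + i)^365 = 1 + 0.0236.
i = 1.0236^(1/365) − 1 = 0.0000639 = 0.0064%.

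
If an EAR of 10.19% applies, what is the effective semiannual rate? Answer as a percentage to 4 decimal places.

4.9714%

The per-half-year rate i satisfies (1 + i)^2 = 1 + 0.1019.
i = 1.1019^(1/2) − 1 = 0.0497142 = 4.9714%.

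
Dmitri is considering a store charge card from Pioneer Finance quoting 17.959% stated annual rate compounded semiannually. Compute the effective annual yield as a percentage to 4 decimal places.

18.7653%

EAR = (1 + 0.17959/2)^2 − 1.
= (1 + 0.089795)^2 − 1 = 1.187653 − 1 = 18.7653%.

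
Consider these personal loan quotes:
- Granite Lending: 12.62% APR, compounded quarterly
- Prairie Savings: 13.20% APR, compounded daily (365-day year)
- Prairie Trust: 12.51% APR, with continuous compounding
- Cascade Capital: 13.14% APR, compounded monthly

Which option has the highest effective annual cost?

Prairie Savings

Granite Lending: (1 + 0.1262/4)^4 − 1 = 13.230%
Prairie Savings: (1 + 0.1320/365)^365 − 1 = 14.108%
Prairie Trust: e^0.1251 − 1 = 13.326%
Cascade Capital: (1 + 0.1314/12)^12 − 1 = 13.961%
The highest effective annual rate is Prairie Savings at 14.108%.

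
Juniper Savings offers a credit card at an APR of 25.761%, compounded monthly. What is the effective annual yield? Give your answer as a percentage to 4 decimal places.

29.0312%

EAR = (1 + 0.25761/12)^12 − 1.
= 1.290312 − 1 = 29.0312%.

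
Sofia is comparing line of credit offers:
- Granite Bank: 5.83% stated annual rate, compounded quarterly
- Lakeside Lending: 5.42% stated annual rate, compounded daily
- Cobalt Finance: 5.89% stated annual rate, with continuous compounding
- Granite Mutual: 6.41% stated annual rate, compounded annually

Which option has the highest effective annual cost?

Granite Bank: (1 + 0.0583/4)^4 − 1 = 5.959%
Lakeside Lending: (1 + 0.0542/365)^365 − 1 = 5.569%
Cobalt Finance: e^0.0589 − 1 = 6.067%
Granite Mutual: compounded annually, EAR = 6.410%
The highest effective annual rate is Granite Mutual at 6.410%.

Granite Mutual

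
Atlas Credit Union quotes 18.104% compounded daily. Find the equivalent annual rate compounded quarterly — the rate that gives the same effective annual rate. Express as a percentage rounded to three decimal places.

EAR = (1 + 0.18104/365)^365 − 1 = 0.198409.
Solve (1 + r/4)^4 = 1.198409: r/4 = 1.198409^(1/4) − 1 = 0.046288, so r = 0.185152 = 18.515%.

18.515%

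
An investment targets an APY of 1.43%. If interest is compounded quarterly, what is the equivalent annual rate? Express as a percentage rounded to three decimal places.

(1 + r/4)^4 − 1 = 0.0143, so 1 + r/4 = 1.0143^(1/4).
r/4 = 0.003556, so r = 0.014224 = 1.422%.

1.422%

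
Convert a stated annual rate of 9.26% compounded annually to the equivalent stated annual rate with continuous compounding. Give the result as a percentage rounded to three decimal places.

8.856%

Compounded annually, EAR = nominal = 0.092600.
Equivalent continuous rate: r = ln(1 + 0.092600) = 0.088560 = 8.856%.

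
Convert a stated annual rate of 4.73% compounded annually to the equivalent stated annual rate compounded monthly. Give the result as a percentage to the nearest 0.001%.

4.630%

Compounded annually, EAR = nominal = 0.047300.
Solve (1 + r/12)^12 = 1.047300: r/12 = 1.047300^(1/12) − 1 = 0.003859, so r = 0.046305 = 4.630%.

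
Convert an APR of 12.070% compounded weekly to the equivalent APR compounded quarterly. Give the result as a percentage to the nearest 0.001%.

EAR = (1 + 0.12070/52)^52 − 1 = 0.128129.
Solve (1 + r/4)^4 = 1.128129: r/4 = 1.128129^(1/4) − 1 = 0.030599, so r = 0.122395 = 12.240%.

12.240%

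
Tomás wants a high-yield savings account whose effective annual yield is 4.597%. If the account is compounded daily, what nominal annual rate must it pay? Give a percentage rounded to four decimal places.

4.4947%

(1 + r/365)^365 − 1 = 0.04597, so 1 + r/365 = 1.04597^(1/365).
r/365 = 0.000123, so r = 0.044947 = 4.4947%.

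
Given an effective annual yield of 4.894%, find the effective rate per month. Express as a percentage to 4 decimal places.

The per-month rate i satisfies (1 + i)^12 = 1 + 0.04894.
i = 1.04894^(1/12) − 1 = 0.0039896 = 0.3990%.

0.3990%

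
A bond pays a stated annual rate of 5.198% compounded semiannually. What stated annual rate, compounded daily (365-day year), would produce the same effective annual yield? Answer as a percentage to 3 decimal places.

EAR = (1 + 0.05198/2)^2 − 1 = 0.052655.
Solve (1 + r/365)^365 = 1.052655: r/365 = 1.052655^(1/365) − 1 = 0.000141, so r = 0.051320 = 5.132%.

5.132%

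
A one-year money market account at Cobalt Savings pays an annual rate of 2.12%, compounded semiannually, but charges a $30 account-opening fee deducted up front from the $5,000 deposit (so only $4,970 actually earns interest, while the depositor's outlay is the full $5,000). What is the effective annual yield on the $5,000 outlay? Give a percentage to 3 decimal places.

1.518%

Value after one year: 4,970 × (1 + 0.0212/2)^2 = 4,970 × 1.021312 = $5,075.92.
Effective yield on the $5,000 outlay: 5,075.92 / 5,000 − 1 = 0.015184 = 1.518%.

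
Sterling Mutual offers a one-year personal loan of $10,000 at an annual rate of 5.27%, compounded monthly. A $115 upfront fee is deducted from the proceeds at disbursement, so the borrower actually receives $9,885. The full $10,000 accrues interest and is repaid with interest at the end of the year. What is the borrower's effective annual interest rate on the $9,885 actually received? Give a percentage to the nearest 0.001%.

Amount owed after one year: 10,000 × (1 + 0.0527/12)^12 = 10,000 × 1.053992 = $10,539.92.
Effective rate on net proceeds: 10,539.92 / 9,885 − 1 = 0.066254 = 6.625%.

6.625%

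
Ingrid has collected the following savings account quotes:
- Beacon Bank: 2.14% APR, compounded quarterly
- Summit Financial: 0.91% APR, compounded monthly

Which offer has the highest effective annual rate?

Beacon Bank

Beacon Bank: (1 + 0.0214/4)^4 − 1 = 2.157%
Summit Financial: (1 + 0.0091/12)^12 − 1 = 0.914%
The highest effective annual rate is Beacon Bank at 2.157%.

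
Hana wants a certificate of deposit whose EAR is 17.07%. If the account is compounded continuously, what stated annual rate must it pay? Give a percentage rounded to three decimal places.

Continuous: nominal r satisfies e^r − 1 = 0.1707.
r = ln(1 + 0.1707) = ln(1.1707) = 0.157602 = 15.760%.

15.760%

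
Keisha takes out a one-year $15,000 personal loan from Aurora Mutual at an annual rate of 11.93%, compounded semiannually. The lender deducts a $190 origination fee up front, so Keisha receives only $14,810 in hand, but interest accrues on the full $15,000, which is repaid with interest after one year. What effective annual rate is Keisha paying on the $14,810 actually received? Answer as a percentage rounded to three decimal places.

Amount owed after one year: 15,000 × (1 + 0.1193/2)^2 = 15,000 × 1.122858 = $16,842.87.
Effective rate on net proceeds: 16,842.87 / 14,810 − 1 = 0.137263 = 13.726%.

13.726%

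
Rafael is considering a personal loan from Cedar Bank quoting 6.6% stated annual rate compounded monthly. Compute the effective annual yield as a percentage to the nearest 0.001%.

EAR = (1 + 0.066/12)^12 − 1.
= (1 + 0.005500)^12 − 1 = 1.068034 − 1 = 6.803%.

6.803%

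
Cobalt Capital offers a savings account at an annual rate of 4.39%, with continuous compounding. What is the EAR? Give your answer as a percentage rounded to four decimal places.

With continuous compounding, EAR = e^0.0439 − 1.
e^0.0439 = 1.044878, so EAR = 0.044878 = 4.4878%.

4.4878%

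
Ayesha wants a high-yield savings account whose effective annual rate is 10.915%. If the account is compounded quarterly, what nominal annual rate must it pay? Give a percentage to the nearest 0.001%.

(1 + r/4)^4 − 1 = 0.10915, so 1 + r/4 = 1.10915^(1/4).
r/4 = 0.026237, so r = 0.104947 = 10.495%.

10.495%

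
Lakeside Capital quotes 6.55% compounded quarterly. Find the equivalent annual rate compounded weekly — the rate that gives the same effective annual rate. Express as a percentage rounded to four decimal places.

EAR = (1 + 0.0655/4)^4 − 1 = 0.067126.
Solve (1 + r/52)^52 = 1.067126: r/52 = 1.067126^(1/52) − 1 = 0.001250, so r = 0.065010 = 6.5010%.

6.5010%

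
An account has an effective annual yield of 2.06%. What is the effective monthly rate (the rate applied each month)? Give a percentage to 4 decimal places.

The per-month rate i satisfies (1 + i)^12 = 1 + 0.0206.
i = 1.0206^(1/12) − 1 = 0.0017007 = 0.1701%.

0.1701%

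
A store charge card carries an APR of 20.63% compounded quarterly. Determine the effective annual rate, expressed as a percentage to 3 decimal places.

EAR = (1 + 0.2063/4)^4 − 1.
= 1.222816 − 1 = 22.282%.

22.282%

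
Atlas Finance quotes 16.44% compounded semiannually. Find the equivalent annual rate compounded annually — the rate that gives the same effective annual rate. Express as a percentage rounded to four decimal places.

EAR = (1 + 0.1644/2)^2 − 1 = 0.171157.
Compounded annually, the equivalent nominal rate is the EAR itself: 17.1157%.

17.1157%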